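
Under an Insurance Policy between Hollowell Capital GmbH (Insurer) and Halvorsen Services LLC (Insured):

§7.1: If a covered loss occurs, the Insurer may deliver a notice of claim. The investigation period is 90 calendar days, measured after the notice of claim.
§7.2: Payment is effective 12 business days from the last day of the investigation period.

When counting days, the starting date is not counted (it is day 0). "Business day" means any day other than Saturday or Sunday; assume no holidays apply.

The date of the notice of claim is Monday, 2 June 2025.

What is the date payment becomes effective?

Adding 90 calendar days to 2 June 2025 gives 31 August 2025, which is the last day of the investigation period.
From Sunday, 31 August 2025, 12 business days (Sep 1, Sep 2, Sep 3, Sep 4, …, Sep 12, Sep 15, Sep 16, skipping weekends) brings us to Tuesday, 16 September 2025, which is the date payment becomes effective.

16 September 2025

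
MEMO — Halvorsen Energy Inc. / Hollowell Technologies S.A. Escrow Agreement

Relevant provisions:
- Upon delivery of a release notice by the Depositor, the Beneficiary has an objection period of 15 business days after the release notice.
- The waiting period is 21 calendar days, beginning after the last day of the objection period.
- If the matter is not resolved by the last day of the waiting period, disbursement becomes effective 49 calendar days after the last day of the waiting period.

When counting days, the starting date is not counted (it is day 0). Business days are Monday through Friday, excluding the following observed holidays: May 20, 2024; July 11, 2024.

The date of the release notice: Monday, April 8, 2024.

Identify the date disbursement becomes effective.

July 8, 2024

The last day of the objection period: counting 15 business days from Monday, April 8, 2024 (Apr 9, Apr 10, Apr 11, Apr 12, …, Apr 25, Apr 26, Apr 29, skipping weekends) reaches Monday, April 29, 2024.
The last day of the waiting period: 21 calendar days after April 29, 2024 is May 20, 2024.
The date disbursement becomes effective: 49 calendar days after May 20, 2024 is July 8, 2024.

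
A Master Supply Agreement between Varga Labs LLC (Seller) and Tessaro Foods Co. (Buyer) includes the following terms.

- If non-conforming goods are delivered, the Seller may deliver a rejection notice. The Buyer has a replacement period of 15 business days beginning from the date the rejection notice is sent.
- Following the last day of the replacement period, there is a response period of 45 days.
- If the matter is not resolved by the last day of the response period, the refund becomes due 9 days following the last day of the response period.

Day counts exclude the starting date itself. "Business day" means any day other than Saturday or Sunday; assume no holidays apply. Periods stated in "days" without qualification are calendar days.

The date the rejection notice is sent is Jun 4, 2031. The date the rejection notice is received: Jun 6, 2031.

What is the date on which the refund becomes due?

The last day of the replacement period: counting 15 business days from Wednesday, Jun 4, 2031 (Jun 5, Jun 6, Jun 9, Jun 10, …, Jun 23, Jun 24, Jun 25, skipping weekends) reaches Wednesday, Jun 25, 2031.
Adding 45 calendar days to Jun 25, 2031 gives Aug 9, 2031, which is the last day of the response period.
Adding 9 calendar days to Aug 9, 2031 gives Aug 18, 2031, which is the date on which the refund becomes due.

Aug 18, 2031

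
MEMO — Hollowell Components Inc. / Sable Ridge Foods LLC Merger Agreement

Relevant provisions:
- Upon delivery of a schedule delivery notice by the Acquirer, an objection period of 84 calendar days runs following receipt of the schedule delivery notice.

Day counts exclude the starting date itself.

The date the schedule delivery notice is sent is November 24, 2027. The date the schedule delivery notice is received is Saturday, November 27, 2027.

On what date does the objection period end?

Adding 84 calendar days to November 27, 2027 gives February 19, 2028, which is the last day of the objection period.

February 19, 2028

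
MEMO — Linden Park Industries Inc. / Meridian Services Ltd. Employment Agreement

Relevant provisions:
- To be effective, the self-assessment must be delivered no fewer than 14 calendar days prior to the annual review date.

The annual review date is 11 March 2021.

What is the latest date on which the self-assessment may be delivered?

11 March 2021 minus 14 days is 25 February 2021.

25 February 2021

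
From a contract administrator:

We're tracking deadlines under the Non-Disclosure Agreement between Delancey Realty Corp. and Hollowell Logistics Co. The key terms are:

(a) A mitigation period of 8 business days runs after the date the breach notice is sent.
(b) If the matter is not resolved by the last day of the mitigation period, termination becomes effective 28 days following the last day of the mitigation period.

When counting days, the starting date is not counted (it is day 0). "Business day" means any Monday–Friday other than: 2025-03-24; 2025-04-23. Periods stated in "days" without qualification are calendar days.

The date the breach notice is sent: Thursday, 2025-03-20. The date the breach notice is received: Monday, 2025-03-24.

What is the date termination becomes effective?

The last day of the mitigation period: counting 8 business days from Thursday, 2025-03-20 (Mar 21, Mar 25, Mar 26, Mar 27, Mar 28, Mar 31, Apr 1, Apr 2, skipping weekends and the listed holiday on Mar 24) reaches Wednesday, 2025-04-02.
The date termination becomes effective: 28 calendar days after 2025-04-02 is 2025-04-30.

2025-04-30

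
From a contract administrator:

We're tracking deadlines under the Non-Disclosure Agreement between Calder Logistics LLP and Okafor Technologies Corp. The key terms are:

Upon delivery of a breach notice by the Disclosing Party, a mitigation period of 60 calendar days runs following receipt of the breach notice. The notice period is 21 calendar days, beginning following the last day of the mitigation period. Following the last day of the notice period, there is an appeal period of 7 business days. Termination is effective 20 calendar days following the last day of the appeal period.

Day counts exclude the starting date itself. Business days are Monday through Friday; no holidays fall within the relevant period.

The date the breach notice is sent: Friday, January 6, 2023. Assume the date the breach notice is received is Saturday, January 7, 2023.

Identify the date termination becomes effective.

The last day of the mitigation period: January 7, 2023 + 60 days = March 8, 2023.
The last day of the notice period: March 8, 2023 + 21 days = March 29, 2023.
The last day of the appeal period: counting 7 business days from Wednesday, March 29, 2023 (Mar 30, Mar 31, Apr 3, Apr 4, Apr 5, Apr 6, Apr 7, skipping weekends) reaches Friday, April 7, 2023.
Adding 20 calendar days to April 7, 2023 gives April 27, 2023, which is the date termination becomes effective.

April 27, 2023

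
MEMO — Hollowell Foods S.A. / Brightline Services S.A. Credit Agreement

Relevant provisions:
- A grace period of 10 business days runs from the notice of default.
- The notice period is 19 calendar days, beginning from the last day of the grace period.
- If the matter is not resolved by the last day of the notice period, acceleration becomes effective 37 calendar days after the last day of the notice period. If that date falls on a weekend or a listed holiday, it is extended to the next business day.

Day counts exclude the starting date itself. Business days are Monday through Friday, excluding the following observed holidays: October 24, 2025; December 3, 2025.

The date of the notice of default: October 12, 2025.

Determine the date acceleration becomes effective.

December 22, 2025

From Sunday, October 12, 2025, 10 business days (Oct 13, Oct 14, Oct 15, Oct 16, Oct 17, Oct 20, Oct 21, Oct 22, Oct 23, Oct 27, skipping weekends and the listed holiday on Oct 24) brings us to Monday, October 27, 2025, which is the last day of the grace period.
The last day of the notice period: 19 calendar days after October 27, 2025 is November 15, 2025.
The date acceleration becomes effective: 37 calendar days after November 15, 2025 is December 22, 2025. December 22, 2025 is a Monday and is not a listed holiday, so no roll-forward applies.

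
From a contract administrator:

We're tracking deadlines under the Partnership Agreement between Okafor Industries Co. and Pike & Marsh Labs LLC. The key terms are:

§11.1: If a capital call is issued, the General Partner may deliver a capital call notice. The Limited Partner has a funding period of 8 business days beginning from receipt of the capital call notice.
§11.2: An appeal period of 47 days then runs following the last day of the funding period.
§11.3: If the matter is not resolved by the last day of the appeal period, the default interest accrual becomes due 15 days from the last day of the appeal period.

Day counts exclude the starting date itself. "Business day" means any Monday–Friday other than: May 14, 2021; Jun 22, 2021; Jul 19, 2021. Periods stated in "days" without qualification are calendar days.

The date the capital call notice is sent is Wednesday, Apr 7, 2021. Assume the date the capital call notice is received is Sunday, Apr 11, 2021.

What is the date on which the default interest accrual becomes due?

From Sunday, Apr 11, 2021, 8 business days (Apr 12, Apr 13, Apr 14, Apr 15, Apr 16, Apr 19, Apr 20, Apr 21, skipping weekends) brings us to Wednesday, Apr 21, 2021, which is the last day of the funding period.
Adding 47 calendar days to Apr 21, 2021 gives Jun 7, 2021, which is the last day of the appeal period.
The date on which the default interest accrual becomes due: Jun 7, 2021 + 15 days = Jun 22, 2021.

Jun 22, 2021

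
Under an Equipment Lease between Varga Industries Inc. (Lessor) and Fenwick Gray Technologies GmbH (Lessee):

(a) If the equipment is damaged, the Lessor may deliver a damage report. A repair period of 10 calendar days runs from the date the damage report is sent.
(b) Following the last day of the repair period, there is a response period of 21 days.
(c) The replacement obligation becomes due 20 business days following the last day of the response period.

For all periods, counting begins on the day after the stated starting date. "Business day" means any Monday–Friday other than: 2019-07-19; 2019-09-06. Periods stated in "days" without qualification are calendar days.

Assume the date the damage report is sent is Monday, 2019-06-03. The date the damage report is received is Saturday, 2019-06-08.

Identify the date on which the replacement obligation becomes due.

The last day of the repair period: 2019-06-03 + 10 days = 2019-06-13.
The last day of the response period: 2019-06-13 + 21 days = 2019-07-04.
From Thursday, 2019-07-04, 20 business days (Jul 5, Jul 8, Jul 9, Jul 10, …, Jul 31, Aug 1, Aug 2, skipping weekends and the listed holiday on Jul 19) brings us to Friday, 2019-08-02, which is the date on which the replacement obligation becomes due.

2019-08-02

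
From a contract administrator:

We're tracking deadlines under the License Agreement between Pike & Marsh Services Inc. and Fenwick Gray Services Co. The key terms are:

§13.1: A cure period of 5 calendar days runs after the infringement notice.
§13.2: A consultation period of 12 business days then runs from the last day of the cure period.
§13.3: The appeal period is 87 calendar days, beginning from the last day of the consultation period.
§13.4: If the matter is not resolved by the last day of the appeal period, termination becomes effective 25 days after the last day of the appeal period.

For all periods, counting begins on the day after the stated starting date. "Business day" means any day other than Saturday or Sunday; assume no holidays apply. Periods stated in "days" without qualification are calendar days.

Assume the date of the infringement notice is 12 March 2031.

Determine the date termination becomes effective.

23 July 2031

Adding 5 calendar days to 12 March 2031 gives 17 March 2031, which is the last day of the cure period.
The last day of the consultation period: counting 12 business days from Monday, 17 March 2031 (Mar 18, Mar 19, Mar 20, Mar 21, …, Mar 31, Apr 1, Apr 2, skipping weekends) reaches Wednesday, 2 April 2031.
The last day of the appeal period: 2 April 2031 + 87 days = 28 June 2031.
Adding 25 calendar days to 28 June 2031 gives 23 July 2031, which is the date termination becomes effective.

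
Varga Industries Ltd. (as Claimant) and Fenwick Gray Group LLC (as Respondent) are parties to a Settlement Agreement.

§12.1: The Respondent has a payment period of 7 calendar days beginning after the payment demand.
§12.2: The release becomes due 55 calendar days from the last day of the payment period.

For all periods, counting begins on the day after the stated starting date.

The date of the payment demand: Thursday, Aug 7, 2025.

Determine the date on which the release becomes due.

Oct 8, 2025

Adding 7 calendar days to Aug 7, 2025 gives Aug 14, 2025, which is the last day of the payment period.
The date on which the release becomes due: 55 calendar days after Aug 14, 2025 is Oct 8, 2025.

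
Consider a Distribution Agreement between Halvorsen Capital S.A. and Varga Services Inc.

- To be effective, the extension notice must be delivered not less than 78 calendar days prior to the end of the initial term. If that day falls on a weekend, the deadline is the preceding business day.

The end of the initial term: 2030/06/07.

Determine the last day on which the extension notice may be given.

2030/03/21

Counting back 78 calendar days from 2030/06/07 gives 2030/03/21. That is a Thursday, so no adjustment is needed.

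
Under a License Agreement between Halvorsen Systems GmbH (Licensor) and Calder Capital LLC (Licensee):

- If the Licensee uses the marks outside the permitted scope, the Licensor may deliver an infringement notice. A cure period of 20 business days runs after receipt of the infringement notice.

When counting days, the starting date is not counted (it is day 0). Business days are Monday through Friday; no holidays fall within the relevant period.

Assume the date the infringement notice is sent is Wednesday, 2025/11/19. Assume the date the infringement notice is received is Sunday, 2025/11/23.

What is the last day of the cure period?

From Sunday, 2025/11/23, 20 business days (Nov 24, Nov 25, Nov 26, Nov 27, …, Dec 17, Dec 18, Dec 19, skipping weekends) brings us to Friday, 2025/12/19, which is the last day of the cure period.

2025/12/19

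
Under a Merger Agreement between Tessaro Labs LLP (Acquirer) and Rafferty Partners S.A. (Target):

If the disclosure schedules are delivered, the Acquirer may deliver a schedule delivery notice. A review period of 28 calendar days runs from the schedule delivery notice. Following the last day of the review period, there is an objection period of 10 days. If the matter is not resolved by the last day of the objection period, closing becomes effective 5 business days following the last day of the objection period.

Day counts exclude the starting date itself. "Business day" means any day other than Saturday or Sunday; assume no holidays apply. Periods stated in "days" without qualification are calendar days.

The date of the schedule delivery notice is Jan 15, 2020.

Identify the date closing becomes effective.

Feb 28, 2020

Adding 28 calendar days to Jan 15, 2020 gives Feb 12, 2020, which is the last day of the review period.
The last day of the objection period: 10 calendar days after Feb 12, 2020 is Feb 22, 2020.
The date closing becomes effective: counting 5 business days from Saturday, Feb 22, 2020 (Feb 24, Feb 25, Feb 26, Feb 27, Feb 28, skipping weekends) reaches Friday, Feb 28, 2020.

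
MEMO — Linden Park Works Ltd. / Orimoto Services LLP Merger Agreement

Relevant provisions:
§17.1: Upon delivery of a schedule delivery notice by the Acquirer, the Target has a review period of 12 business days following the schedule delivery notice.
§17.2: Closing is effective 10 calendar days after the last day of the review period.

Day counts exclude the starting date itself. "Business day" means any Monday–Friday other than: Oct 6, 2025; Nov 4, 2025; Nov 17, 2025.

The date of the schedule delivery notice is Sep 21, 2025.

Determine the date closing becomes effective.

The last day of the review period: counting 12 business days from Sunday, Sep 21, 2025 (Sep 22, Sep 23, Sep 24, Sep 25, …, Oct 3, Oct 7, Oct 8, skipping weekends and the listed holiday on Oct 6) reaches Wednesday, Oct 8, 2025.
The date closing becomes effective: Oct 8, 2025 + 10 days = Oct 18, 2025.

Oct 18, 2025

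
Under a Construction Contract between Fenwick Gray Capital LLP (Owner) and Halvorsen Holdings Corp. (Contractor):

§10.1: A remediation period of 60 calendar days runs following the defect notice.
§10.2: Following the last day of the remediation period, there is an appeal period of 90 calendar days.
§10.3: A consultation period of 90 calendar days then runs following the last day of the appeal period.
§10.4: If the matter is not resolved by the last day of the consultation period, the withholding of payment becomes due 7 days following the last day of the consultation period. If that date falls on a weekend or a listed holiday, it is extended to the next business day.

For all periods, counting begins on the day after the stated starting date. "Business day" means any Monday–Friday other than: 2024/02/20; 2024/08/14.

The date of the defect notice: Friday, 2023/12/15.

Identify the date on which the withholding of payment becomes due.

Adding 60 calendar days to 2023/12/15 gives 2024/02/13, which is the last day of the remediation period.
The last day of the appeal period: 2024/02/13 + 90 days = 2024/05/13.
Adding 90 calendar days to 2024/05/13 gives 2024/08/11, which is the last day of the consultation period.
The date on which the withholding of payment becomes due: 2024/08/11 + 7 days = 2024/08/18. That falls on a Sunday, so it rolls to the next business day, Monday, 2024/08/19.

2024/08/19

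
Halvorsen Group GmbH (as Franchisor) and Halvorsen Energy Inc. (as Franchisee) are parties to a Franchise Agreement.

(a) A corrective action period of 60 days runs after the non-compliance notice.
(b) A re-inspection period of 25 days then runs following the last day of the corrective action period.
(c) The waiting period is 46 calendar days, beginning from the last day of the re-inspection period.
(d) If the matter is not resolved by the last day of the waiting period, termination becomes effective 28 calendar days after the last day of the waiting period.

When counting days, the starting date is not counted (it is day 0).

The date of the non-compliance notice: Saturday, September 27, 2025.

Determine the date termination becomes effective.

March 5, 2026

Adding 60 calendar days to September 27, 2025 gives November 26, 2025, which is the last day of the corrective action period.
Adding 25 calendar days to November 26, 2025 gives December 21, 2025, which is the last day of the re-inspection period.
The last day of the waiting period: December 21, 2025 + 46 days = February 5, 2026.
The date termination becomes effective: February 5, 2026 + 28 days = March 5, 2026.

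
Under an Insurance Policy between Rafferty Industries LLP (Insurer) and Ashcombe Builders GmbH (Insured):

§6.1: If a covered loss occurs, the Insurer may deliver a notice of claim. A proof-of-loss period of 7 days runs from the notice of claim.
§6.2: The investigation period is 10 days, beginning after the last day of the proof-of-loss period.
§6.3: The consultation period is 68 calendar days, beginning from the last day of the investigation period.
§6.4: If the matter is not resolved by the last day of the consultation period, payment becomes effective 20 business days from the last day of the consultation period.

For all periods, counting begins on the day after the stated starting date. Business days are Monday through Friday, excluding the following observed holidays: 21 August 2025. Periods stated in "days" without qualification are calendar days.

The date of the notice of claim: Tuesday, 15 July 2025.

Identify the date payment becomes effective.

Adding 7 calendar days to 15 July 2025 gives 22 July 2025, which is the last day of the proof-of-loss period.
The last day of the investigation period: 10 calendar days after 22 July 2025 is 1 August 2025.
The last day of the consultation period: 1 August 2025 + 68 days = 8 October 2025.
The date payment becomes effective: counting 20 business days from Wednesday, 8 October 2025 (Oct 9, Oct 10, Oct 13, Oct 14, …, Nov 3, Nov 4, Nov 5, skipping weekends) reaches Wednesday, 5 November 2025.

5 November 2025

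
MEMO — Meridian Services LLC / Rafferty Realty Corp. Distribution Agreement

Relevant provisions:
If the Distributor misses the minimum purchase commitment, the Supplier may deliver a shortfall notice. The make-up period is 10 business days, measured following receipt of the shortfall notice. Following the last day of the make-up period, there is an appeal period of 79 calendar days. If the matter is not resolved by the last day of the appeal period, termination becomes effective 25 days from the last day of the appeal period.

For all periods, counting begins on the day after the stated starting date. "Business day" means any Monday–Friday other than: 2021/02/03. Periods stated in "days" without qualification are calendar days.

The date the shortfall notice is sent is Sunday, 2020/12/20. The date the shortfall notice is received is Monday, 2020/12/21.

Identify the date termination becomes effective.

From Monday, 2020/12/21, 10 business days (Dec 22, Dec 23, Dec 24, Dec 25, Dec 28, Dec 29, Dec 30, Dec 31, Jan 1, Jan 4, skipping weekends) brings us to Monday, 2021/01/04, which is the last day of the make-up period.
The last day of the appeal period: 2021/01/04 + 79 days = 2021/03/24.
The date termination becomes effective: 2021/03/24 + 25 days = 2021/04/18.

2021/04/18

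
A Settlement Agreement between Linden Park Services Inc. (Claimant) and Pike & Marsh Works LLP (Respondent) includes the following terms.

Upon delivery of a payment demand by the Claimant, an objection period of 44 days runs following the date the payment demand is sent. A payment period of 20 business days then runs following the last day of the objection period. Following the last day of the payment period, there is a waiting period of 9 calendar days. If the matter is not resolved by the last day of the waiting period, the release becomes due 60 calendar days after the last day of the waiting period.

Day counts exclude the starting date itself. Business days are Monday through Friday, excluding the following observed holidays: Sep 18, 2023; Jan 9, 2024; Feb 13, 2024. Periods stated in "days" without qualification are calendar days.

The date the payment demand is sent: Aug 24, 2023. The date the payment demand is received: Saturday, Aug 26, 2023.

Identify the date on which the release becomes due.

The last day of the objection period: 44 calendar days after Aug 24, 2023 is Oct 7, 2023.
The last day of the payment period: 20 business days after Saturday, Oct 7, 2023, skipping weekends — Oct 9, Oct 10, Oct 11, Oct 12, …, Nov 1, Nov 2, Nov 3 — lands on Friday, Nov 3, 2023.
Adding 9 calendar days to Nov 3, 2023 gives Nov 12, 2023, which is the last day of the waiting period.
Adding 60 calendar days to Nov 12, 2023 gives Jan 11, 2024, which is the date on which the release becomes due.

Jan 11, 2024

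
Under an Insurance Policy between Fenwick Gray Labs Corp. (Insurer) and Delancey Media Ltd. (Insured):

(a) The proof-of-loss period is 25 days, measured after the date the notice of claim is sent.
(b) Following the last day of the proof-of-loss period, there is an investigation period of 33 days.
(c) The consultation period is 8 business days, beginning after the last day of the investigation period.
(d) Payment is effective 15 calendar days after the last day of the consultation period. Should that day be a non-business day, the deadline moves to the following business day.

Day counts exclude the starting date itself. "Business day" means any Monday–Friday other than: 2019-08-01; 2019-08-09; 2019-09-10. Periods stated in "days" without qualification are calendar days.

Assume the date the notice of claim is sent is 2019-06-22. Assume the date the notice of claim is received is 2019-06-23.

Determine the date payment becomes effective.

2019-09-13

The last day of the proof-of-loss period: 25 calendar days after 2019-06-22 is 2019-07-17.
The last day of the investigation period: 33 calendar days after 2019-07-17 is 2019-08-19.
The last day of the consultation period: counting 8 business days from Monday, 2019-08-19 (Aug 20, Aug 21, Aug 22, Aug 23, Aug 26, Aug 27, Aug 28, Aug 29, skipping weekends) reaches Thursday, 2019-08-29.
The date payment becomes effective: 15 calendar days after 2019-08-29 is 2019-09-13. 2019-09-13 is a Friday and is not a listed holiday, so no roll-forward applies.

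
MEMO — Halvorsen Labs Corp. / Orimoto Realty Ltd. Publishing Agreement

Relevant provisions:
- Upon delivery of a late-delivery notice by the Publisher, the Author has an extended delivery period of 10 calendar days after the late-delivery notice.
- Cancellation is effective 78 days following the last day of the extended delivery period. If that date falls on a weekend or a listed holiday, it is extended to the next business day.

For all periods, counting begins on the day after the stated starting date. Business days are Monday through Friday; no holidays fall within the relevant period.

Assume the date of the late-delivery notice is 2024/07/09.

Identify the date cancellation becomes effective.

2024/10/07

Adding 10 calendar days to 2024/07/09 gives 2024/07/19, which is the last day of the extended delivery period.
The date cancellation becomes effective: 2024/07/19 + 78 days = 2024/10/05. That falls on a Saturday, so it rolls to the next business day, Monday, 2024/10/07.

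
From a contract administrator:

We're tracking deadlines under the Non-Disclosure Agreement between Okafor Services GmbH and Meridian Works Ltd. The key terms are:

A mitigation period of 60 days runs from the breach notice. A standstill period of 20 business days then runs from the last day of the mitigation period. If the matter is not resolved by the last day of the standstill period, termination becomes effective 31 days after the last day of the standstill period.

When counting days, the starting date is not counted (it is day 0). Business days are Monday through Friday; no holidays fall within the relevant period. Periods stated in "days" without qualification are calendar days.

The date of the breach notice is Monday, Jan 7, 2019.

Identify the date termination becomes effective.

The last day of the mitigation period: 60 calendar days after Jan 7, 2019 is Mar 8, 2019.
The last day of the standstill period: 20 business days after Friday, Mar 8, 2019, skipping weekends — Mar 11, Mar 12, Mar 13, Mar 14, …, Apr 3, Apr 4, Apr 5 — lands on Friday, Apr 5, 2019.
The date termination becomes effective: 31 calendar days after Apr 5, 2019 is May 6, 2019.

May 6, 2019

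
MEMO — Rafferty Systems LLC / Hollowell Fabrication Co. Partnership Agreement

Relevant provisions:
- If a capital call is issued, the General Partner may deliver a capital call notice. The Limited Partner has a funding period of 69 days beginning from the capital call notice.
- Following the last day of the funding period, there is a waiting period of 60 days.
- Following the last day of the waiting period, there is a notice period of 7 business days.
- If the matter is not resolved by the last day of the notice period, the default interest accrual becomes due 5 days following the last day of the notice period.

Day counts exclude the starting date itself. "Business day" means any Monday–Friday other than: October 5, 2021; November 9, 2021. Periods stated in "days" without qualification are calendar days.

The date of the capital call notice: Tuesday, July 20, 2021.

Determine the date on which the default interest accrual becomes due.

The last day of the funding period: 69 calendar days after July 20, 2021 is September 27, 2021.
Adding 60 calendar days to September 27, 2021 gives November 26, 2021, which is the last day of the waiting period.
From Friday, November 26, 2021, 7 business days (Nov 29, Nov 30, Dec 1, Dec 2, Dec 3, Dec 6, Dec 7, skipping weekends) brings us to Tuesday, December 7, 2021, which is the last day of the notice period.
Adding 5 calendar days to December 7, 2021 gives December 12, 2021, which is the date on which the default interest accrual becomes due.

December 12, 2021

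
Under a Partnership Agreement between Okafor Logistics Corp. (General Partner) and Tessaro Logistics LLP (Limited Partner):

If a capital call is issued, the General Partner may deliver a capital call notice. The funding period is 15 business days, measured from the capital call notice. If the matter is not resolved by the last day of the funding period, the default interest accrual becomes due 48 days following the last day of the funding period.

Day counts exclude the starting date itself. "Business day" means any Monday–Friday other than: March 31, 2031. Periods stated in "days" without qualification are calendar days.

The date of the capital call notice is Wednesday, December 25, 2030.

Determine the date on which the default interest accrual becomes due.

March 4, 2031

The last day of the funding period: 15 business days after Wednesday, December 25, 2030, skipping weekends — Dec 26, Dec 27, Dec 30, Dec 31, …, Jan 13, Jan 14, Jan 15 — lands on Wednesday, January 15, 2031.
Adding 48 calendar days to January 15, 2031 gives March 4, 2031, which is the date on which the default interest accrual becomes due.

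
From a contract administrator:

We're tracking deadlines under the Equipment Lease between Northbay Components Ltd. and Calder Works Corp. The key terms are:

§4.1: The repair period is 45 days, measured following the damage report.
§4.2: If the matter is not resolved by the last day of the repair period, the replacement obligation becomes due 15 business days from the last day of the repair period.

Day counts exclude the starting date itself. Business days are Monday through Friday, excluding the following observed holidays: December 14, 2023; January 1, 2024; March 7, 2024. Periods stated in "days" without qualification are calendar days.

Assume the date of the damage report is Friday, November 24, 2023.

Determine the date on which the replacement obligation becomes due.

The last day of the repair period: 45 calendar days after November 24, 2023 is January 8, 2024.
The date on which the replacement obligation becomes due: 15 business days after Monday, January 8, 2024, skipping weekends — Jan 9, Jan 10, Jan 11, Jan 12, …, Jan 25, Jan 26, Jan 29 — lands on Monday, January 29, 2024.

January 29, 2024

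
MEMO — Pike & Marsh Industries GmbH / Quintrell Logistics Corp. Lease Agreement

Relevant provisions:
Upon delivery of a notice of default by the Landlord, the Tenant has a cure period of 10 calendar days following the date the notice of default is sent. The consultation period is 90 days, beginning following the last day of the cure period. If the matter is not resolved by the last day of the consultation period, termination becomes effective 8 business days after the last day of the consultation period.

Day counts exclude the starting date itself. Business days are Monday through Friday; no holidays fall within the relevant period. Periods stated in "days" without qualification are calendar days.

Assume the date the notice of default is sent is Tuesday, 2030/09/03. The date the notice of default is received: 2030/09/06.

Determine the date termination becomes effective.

The last day of the cure period: 2030/09/03 + 10 days = 2030/09/13.
The last day of the consultation period: 90 calendar days after 2030/09/13 is 2030/12/12.
The date termination becomes effective: 8 business days after Thursday, 2030/12/12, skipping weekends — Dec 13, Dec 16, Dec 17, Dec 18, Dec 19, Dec 20, Dec 23, Dec 24 — lands on Tuesday, 2030/12/24.

2030/12/24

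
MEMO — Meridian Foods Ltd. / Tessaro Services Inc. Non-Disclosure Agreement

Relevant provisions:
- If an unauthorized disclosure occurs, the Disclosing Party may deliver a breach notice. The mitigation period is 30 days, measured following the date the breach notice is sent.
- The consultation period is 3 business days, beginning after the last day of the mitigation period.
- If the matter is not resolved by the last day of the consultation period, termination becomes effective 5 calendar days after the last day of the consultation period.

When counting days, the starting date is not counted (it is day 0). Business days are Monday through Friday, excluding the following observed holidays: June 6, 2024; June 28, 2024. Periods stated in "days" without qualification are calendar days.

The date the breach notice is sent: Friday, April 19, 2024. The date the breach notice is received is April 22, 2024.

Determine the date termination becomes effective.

May 27, 2024

Adding 30 calendar days to April 19, 2024 gives May 19, 2024, which is the last day of the mitigation period.
From Sunday, May 19, 2024, 3 business days (May 20, May 21, May 22, skipping weekends) brings us to Wednesday, May 22, 2024, which is the last day of the consultation period.
The date termination becomes effective: 5 calendar days after May 22, 2024 is May 27, 2024.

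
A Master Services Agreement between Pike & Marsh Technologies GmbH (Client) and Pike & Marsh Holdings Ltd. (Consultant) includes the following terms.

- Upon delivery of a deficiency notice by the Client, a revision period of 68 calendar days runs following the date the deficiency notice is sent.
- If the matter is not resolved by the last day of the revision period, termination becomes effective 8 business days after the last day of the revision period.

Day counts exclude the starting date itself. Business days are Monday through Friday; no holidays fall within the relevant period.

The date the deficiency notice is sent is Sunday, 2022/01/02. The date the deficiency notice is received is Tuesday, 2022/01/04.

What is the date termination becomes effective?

The last day of the revision period: 2022/01/02 + 68 days = 2022/03/11.
The date termination becomes effective: counting 8 business days from Friday, 2022/03/11 (Mar 14, Mar 15, Mar 16, Mar 17, Mar 18, Mar 21, Mar 22, Mar 23, skipping weekends) reaches Wednesday, 2022/03/23.

2022/03/23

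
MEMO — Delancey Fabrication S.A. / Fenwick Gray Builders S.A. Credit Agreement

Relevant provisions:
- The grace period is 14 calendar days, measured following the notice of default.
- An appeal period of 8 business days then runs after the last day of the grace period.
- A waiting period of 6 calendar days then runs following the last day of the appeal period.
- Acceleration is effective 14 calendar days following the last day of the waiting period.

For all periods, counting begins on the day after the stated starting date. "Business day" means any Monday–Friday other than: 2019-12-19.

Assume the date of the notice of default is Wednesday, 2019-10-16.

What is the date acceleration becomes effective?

2019-12-01

Adding 14 calendar days to 2019-10-16 gives 2019-10-30, which is the last day of the grace period.
From Wednesday, 2019-10-30, 8 business days (Oct 31, Nov 1, Nov 4, Nov 5, Nov 6, Nov 7, Nov 8, Nov 11, skipping weekends) brings us to Monday, 2019-11-11, which is the last day of the appeal period.
The last day of the waiting period: 6 calendar days after 2019-11-11 is 2019-11-17.
The date acceleration becomes effective: 14 calendar days after 2019-11-17 is 2019-12-01.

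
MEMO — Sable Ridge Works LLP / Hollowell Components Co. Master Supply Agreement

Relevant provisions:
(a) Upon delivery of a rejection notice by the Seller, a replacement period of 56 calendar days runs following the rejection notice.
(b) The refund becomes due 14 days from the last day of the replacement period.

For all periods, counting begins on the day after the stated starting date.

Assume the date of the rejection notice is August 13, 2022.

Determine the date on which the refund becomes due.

The last day of the replacement period: August 13, 2022 + 56 days = October 8, 2022.
Adding 14 calendar days to October 8, 2022 gives October 22, 2022, which is the date on which the refund becomes due.

October 22, 2022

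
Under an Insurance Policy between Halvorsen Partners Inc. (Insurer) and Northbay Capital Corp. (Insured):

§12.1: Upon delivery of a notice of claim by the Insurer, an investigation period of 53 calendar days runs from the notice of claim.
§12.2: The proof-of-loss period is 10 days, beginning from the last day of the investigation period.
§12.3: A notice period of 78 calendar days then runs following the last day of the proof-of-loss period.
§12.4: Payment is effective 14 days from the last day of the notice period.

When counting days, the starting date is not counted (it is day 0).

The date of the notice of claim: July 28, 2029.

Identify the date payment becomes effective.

December 30, 2029

The last day of the investigation period: July 28, 2029 + 53 days = September 19, 2029.
Adding 10 calendar days to September 19, 2029 gives September 29, 2029, which is the last day of the proof-of-loss period.
The last day of the notice period: 78 calendar days after September 29, 2029 is December 16, 2029.
Adding 14 calendar days to December 16, 2029 gives December 30, 2029, which is the date payment becomes effective.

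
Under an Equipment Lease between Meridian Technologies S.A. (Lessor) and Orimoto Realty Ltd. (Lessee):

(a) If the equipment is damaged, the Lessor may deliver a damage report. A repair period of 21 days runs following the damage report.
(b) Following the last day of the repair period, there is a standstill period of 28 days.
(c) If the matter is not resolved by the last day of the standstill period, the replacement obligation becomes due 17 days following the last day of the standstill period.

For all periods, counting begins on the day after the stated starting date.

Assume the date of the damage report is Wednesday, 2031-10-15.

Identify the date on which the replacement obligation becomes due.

The last day of the repair period: 2031-10-15 + 21 days = 2031-11-05.
The last day of the standstill period: 2031-11-05 + 28 days = 2031-12-03.
The date on which the replacement obligation becomes due: 17 calendar days after 2031-12-03 is 2031-12-20.

2031-12-20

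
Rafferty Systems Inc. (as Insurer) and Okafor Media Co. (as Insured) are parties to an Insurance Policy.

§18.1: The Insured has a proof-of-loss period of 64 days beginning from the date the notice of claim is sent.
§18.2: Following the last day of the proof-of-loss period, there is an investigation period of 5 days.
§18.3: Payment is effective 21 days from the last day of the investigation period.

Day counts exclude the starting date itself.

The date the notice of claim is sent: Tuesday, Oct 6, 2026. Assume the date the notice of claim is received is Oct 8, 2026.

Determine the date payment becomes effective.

Jan 4, 2027

The last day of the proof-of-loss period: 64 calendar days after Oct 6, 2026 is Dec 9, 2026.
Adding 5 calendar days to Dec 9, 2026 gives Dec 14, 2026, which is the last day of the investigation period.
The date payment becomes effective: Dec 14, 2026 + 21 days = Jan 4, 2027.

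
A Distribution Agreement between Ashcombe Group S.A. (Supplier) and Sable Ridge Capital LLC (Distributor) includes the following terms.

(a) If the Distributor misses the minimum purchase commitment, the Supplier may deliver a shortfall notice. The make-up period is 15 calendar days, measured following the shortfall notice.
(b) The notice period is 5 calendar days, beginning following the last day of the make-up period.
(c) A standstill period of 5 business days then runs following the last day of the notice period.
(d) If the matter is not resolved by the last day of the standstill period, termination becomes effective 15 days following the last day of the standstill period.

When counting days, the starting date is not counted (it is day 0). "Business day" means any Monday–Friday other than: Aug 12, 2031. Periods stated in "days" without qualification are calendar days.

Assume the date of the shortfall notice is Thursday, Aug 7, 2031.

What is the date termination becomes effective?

Adding 15 calendar days to Aug 7, 2031 gives Aug 22, 2031, which is the last day of the make-up period.
The last day of the notice period: 5 calendar days after Aug 22, 2031 is Aug 27, 2031.
The last day of the standstill period: counting 5 business days from Wednesday, Aug 27, 2031 (Aug 28, Aug 29, Sep 1, Sep 2, Sep 3, skipping weekends) reaches Wednesday, Sep 3, 2031.
The date termination becomes effective: Sep 3, 2031 + 15 days = Sep 18, 2031.

Sep 18, 2031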